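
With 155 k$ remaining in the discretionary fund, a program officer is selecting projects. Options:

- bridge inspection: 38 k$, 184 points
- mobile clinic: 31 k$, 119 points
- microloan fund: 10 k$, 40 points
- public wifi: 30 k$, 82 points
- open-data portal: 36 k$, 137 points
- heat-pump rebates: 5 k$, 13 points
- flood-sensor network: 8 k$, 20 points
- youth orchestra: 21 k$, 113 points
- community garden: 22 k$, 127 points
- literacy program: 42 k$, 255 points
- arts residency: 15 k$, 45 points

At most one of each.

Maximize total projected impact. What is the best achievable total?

Filling by ratio: bridge inspection + microloan fund + heat-pump rebates + youth orchestra + community garden + literacy program + arts residency for 777, with 2 k$ left unused.
Dropping microloan fund and heat-pump rebates and arts residency frees 30 k$; slotting in mobile clinic (31 k$) lifts the total to 798 at 154 k$.
That's the maximum — no swap from here does better than 798.

798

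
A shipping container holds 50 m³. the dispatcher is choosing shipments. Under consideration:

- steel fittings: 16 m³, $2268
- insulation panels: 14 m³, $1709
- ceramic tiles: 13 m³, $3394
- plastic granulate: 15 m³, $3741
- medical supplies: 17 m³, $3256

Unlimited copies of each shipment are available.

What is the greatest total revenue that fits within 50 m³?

11223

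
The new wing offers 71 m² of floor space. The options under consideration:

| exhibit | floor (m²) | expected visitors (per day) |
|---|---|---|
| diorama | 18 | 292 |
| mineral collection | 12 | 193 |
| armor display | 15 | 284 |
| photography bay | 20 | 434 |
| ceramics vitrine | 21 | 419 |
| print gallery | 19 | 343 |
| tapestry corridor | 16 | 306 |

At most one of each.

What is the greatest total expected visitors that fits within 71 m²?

1367

Greedy by ratio would take mineral collection + photography bay + ceramics vitrine + tapestry corridor: 69 m² used, total 1352.
Replace mineral collection and ceramics vitrine with armor display + print gallery: the trade gains 15 net, giving 1367 at 70 m².
Runner-up mineral collection + photography bay + ceramics vitrine + tapestry corridor tops out at 1352.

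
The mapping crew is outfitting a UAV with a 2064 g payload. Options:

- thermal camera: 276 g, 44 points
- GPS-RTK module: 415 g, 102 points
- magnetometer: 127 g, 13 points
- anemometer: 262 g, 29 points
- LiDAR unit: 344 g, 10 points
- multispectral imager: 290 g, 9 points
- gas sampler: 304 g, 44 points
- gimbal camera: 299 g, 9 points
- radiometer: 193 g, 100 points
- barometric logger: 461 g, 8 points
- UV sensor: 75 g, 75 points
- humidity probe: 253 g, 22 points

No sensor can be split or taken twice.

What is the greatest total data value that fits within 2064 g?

429

The ratio ordering already packs tightly: thermal camera + GPS-RTK module + magnetometer + anemometer + gas sampler + radiometer + UV sensor + humidity probe, 1905 g, 429.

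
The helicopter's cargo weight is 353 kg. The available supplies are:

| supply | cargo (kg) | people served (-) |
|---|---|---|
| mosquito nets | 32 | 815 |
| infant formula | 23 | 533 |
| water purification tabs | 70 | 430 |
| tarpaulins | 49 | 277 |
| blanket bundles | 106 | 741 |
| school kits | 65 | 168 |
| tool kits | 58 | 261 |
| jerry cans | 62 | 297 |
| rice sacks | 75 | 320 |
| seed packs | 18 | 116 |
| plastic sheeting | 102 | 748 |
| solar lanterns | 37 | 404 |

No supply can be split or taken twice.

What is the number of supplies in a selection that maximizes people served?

Best achievable people served is 3518.
For example mosquito nets + infant formula + tarpaulins + blanket bundles + plastic sheeting + solar lanterns achieves it, using 349 kg.
All optima have 6 supplies.

6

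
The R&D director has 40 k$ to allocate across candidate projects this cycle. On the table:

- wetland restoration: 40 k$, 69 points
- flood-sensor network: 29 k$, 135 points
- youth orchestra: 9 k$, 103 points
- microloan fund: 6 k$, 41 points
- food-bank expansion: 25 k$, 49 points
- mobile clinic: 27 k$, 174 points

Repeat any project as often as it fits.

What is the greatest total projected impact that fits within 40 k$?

412

4×youth orchestra uses 36 of the 40 k$ and totals 412.
That's the maximum — no swap from here does better than 412.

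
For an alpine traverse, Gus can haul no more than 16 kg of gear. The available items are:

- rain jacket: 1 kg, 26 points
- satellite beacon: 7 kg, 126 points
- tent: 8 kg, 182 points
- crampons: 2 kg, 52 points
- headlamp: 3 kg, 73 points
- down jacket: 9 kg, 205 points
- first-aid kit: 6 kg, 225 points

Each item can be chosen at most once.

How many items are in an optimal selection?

Optimal total is 459.
tent + crampons + first-aid kit hits 459 at 16 kg.
Every optimal selection uses 3 items.

3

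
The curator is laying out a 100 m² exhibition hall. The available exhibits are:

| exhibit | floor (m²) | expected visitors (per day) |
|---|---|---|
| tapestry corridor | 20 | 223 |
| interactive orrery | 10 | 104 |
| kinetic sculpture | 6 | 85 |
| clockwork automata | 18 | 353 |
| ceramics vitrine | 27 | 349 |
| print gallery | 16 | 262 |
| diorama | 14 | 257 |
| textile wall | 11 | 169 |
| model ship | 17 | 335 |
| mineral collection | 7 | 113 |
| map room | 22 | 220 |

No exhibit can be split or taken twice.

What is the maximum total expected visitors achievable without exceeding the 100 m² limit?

Density check — model ship 19.71, clockwork automata 19.61, diorama 18.36, print gallery 16.38 are the best per m².
The ratio ordering already packs tightly: interactive orrery + kinetic sculpture + clockwork automata + print gallery + diorama + textile wall + model ship + mineral collection, 99 m², 1678.
Runner-up clockwork automata + ceramics vitrine + print gallery + diorama + model ship + mineral collection tops out at 1669.

1678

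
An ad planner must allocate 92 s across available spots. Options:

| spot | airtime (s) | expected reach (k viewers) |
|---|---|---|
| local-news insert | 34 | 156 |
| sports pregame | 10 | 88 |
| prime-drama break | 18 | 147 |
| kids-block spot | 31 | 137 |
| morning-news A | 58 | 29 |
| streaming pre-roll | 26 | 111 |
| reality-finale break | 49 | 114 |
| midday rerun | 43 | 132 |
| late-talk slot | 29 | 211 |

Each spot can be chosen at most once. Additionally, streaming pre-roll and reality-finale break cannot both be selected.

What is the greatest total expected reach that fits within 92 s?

By expected reach per s: sports pregame 8.80, prime-drama break 8.17, late-talk slot 7.28 lead.
Taking local-news insert + sports pregame + prime-drama break + late-talk slot: 91 s used, 602 in expected reach.
That's the maximum — no feasible swap from here does better than 602.

602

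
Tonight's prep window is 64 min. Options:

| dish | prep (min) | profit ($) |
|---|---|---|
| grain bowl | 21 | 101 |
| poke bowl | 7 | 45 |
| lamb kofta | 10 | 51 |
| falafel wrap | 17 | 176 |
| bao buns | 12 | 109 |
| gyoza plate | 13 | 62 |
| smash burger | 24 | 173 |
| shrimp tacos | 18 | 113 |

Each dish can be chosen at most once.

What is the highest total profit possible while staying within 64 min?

509

Ranking by ratio (profit/min): falafel wrap 10.35, bao buns 9.08, smash burger 7.21, poke bowl 6.43.
Filling by ratio: poke bowl + falafel wrap + bao buns + smash burger for 503, with 4 min left unused.
The 7 min tied up in poke bowl is better spent on lamb kofta — total rises to 509 (63 min).
Every other selection either busts 64 min or fails to beat 509.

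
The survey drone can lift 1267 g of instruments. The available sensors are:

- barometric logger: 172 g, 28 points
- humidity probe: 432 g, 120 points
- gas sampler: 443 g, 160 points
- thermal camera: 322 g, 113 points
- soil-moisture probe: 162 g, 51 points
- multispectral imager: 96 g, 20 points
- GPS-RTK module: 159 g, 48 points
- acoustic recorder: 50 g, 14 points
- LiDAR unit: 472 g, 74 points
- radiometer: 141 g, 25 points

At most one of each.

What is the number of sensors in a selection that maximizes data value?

4

Best achievable data value is 407.
One optimal bundle: humidity probe + gas sampler + thermal camera + acoustic recorder (1247 g).
All optima have 4 sensors.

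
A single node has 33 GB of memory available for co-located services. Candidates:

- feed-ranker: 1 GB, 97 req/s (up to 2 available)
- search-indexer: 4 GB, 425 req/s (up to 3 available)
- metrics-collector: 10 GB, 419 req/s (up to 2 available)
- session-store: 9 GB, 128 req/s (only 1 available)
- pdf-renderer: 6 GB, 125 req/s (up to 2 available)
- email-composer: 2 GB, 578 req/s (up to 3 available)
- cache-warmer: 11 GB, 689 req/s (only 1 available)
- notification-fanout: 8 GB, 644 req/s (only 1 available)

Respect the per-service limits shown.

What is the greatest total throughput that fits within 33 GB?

3917

The ratio heuristic lands on 2×feed-ranker + 3×search-indexer + 3×email-composer + notification-fanout (3847) but leaves 5 GB idle.
Dropping 2×feed-ranker and search-indexer frees 6 GB; slotting in cache-warmer (11 GB) lifts the total to 3917 at 33 GB.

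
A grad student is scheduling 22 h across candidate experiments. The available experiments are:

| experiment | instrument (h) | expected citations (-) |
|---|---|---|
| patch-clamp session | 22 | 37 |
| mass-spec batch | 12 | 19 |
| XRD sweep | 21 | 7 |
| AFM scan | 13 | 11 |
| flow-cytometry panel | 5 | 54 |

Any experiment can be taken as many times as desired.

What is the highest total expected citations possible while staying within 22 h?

216

The ratio ordering already packs tightly: 4×flow-cytometry panel, 20 h, 216.
Every other selection either busts 22 h or fails to beat 216.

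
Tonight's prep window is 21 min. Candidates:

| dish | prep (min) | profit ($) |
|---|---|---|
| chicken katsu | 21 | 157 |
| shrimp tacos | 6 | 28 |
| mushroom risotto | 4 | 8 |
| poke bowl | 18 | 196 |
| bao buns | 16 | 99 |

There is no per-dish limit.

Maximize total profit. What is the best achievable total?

Taking poke bowl: 18 min used, 196 in profit.
That's the maximum — no swap from here does better than 196.

196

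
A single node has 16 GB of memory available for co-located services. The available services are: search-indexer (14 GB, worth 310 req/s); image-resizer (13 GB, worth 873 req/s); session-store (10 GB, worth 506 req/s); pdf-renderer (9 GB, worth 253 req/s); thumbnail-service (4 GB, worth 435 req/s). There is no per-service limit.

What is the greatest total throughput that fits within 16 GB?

1740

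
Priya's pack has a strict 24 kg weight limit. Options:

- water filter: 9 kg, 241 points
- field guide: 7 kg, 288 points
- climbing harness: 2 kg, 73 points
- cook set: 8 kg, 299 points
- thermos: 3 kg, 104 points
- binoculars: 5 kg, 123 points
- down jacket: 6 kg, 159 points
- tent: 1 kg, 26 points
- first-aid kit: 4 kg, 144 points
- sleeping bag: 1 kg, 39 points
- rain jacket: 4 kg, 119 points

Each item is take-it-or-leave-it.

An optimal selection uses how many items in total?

The maximum utility within 24 kg is 908.
One optimal bundle: field guide + climbing harness + cook set + thermos + first-aid kit (24 kg).
Any selection reaching 908 contains exactly 5 items.

5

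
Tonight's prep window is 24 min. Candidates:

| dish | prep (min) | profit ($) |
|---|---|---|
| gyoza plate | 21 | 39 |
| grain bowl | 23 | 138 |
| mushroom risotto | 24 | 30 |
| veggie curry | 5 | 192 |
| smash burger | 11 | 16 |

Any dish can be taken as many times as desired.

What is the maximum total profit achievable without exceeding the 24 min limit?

768

By profit per min: veggie curry 38.40, grain bowl 6.00, gyoza plate 1.86 lead.
Best packing: 4×veggie curry — 20 min, 768 total.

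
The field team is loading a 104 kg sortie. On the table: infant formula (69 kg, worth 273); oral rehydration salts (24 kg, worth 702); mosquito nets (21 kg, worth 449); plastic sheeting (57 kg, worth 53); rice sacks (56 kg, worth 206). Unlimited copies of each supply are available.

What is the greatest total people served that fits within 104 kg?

2808

4×oral rehydration salts uses 96 of the 104 kg and totals 2808.
The spare 8 kg is too small for any remaining supply, and no exchange beats 2808.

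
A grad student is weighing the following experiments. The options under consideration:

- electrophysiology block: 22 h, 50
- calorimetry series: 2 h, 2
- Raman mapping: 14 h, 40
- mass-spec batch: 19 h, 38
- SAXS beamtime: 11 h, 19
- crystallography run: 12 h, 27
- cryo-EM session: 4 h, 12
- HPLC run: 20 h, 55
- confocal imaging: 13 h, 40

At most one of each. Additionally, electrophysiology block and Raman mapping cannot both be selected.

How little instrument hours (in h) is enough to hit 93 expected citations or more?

Look for the lowest-instrument combination reaching 93.
calorimetry series + Raman mapping + cryo-EM session + confocal imaging reaches 94 using 33 h.
No combination under 33 h hits 93.

33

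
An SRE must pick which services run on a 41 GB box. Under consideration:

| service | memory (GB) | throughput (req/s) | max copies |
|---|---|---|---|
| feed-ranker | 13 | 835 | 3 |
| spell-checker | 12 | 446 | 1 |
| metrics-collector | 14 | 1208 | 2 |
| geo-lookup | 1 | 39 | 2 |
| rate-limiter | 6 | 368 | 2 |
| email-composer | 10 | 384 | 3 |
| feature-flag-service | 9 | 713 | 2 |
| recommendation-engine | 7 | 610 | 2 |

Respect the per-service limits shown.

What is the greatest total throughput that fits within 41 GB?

A density-first pass picks metrics-collector + 2×geo-lookup + feature-flag-service + 2×recommendation-engine — 3219 at 39 GB.
A better packing is 2×metrics-collector + rate-limiter + recommendation-engine: 41 GB, total 3394.
No other feasible combination exceeds 3394.

3394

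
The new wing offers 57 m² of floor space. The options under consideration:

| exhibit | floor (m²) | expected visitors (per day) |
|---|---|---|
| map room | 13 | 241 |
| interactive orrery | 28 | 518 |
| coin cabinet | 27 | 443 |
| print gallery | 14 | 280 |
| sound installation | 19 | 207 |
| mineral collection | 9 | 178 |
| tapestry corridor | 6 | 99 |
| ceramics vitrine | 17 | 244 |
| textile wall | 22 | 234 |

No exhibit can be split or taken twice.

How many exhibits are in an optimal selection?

Best achievable expected visitors is 1075.
For example interactive orrery + print gallery + mineral collection + tapestry corridor achieves it, using 57 m².
Every optimal selection uses 4 exhibits.

4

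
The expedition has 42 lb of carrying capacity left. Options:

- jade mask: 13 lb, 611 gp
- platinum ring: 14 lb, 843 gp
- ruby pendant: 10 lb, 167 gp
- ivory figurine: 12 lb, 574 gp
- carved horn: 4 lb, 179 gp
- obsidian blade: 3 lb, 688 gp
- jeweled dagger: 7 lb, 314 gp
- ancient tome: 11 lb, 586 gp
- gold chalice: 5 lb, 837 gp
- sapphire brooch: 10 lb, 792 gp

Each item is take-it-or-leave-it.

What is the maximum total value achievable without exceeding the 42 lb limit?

3514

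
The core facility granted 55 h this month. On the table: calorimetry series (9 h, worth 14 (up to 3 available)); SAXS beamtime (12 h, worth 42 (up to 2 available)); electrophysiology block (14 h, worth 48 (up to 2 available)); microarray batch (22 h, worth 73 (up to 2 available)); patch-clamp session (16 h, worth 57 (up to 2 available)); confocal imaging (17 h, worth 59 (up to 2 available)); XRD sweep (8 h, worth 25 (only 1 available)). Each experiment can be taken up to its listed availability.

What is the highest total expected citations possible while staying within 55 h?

The ratio heuristic lands on SAXS beamtime + 2×patch-clamp session + XRD sweep (181) but leaves 3 h idle.
Reworking the packing: 2×SAXS beamtime + electrophysiology block + confocal imaging uses 55 h and improves the total to 191.

191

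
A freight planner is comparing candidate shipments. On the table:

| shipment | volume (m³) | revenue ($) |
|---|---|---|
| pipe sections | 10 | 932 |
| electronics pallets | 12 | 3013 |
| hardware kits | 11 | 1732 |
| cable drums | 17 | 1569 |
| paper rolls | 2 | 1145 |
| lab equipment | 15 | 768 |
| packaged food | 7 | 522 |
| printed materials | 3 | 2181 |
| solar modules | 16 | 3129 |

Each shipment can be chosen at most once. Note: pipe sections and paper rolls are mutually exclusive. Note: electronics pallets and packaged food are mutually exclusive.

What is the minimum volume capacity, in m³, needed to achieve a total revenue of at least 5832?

17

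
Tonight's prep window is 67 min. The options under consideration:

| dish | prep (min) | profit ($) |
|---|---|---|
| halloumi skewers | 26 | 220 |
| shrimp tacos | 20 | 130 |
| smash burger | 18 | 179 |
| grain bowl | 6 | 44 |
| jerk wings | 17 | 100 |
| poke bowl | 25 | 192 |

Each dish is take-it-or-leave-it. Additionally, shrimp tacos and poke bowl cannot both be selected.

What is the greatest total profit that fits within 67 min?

By profit per min: smash burger 9.94, halloumi skewers 8.46, poke bowl 7.68, grain bowl 7.33 lead.
Taking halloumi skewers + smash burger + grain bowl + jerk wings: 67 min used, 543 in profit.
Runner-up halloumi skewers + shrimp tacos + smash burger tops out at 529.

543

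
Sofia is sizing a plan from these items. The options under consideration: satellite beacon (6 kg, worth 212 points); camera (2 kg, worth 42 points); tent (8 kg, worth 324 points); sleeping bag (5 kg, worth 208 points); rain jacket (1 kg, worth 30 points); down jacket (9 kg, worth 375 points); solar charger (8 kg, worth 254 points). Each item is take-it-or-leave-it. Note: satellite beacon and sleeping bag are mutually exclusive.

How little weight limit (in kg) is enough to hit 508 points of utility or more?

Minimise kg subject to total utility ≥ 508.
Taking tent + sleeping bag gives 532 (≥ 508) for 13 kg.
No combination under 13 kg hits 508.

13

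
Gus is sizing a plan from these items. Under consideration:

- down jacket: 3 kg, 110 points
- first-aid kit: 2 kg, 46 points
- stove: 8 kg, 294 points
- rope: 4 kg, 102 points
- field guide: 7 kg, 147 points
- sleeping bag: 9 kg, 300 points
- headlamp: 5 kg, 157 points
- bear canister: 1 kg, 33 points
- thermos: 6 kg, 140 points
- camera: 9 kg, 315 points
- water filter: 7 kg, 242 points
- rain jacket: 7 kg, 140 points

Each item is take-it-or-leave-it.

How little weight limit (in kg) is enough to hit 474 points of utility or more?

14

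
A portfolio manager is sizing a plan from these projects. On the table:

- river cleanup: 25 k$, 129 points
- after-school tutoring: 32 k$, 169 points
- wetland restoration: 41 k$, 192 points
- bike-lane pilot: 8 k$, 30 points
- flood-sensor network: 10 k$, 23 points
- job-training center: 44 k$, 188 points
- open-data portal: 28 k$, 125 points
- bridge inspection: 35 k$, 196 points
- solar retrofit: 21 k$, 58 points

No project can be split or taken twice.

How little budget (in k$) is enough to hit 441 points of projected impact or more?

Minimise k$ subject to total projected impact ≥ 441.
river cleanup + open-data portal + bridge inspection reaches 450 using 88 k$.
No combination under 88 k$ hits 441.

88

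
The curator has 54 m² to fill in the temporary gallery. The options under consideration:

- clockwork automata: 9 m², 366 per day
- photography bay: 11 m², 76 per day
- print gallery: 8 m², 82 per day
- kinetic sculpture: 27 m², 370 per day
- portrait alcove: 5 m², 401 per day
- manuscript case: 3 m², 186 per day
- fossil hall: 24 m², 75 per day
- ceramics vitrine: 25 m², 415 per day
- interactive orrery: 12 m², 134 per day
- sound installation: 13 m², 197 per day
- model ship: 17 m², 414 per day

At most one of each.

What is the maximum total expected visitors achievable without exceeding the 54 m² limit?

Greedy by ratio would take clockwork automata + portrait alcove + manuscript case + sound installation + model ship: 47 m² used, total 1564.
Replace sound installation with print gallery + interactive orrery: the trade gains 19 net, giving 1583 at 54 m².
An exhaustive check of the 2048 subsets confirms 1583.

1583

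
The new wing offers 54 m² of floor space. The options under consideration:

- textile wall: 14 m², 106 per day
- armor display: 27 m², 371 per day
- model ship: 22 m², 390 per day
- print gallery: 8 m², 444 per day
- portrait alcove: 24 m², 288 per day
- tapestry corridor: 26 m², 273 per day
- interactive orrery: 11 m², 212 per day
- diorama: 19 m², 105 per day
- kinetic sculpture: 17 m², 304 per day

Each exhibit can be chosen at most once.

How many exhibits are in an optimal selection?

3

The maximum expected visitors within 54 m² is 1138.
One optimal bundle: model ship + print gallery + kinetic sculpture (47 m²).
Any selection reaching 1138 contains exactly 3 exhibits.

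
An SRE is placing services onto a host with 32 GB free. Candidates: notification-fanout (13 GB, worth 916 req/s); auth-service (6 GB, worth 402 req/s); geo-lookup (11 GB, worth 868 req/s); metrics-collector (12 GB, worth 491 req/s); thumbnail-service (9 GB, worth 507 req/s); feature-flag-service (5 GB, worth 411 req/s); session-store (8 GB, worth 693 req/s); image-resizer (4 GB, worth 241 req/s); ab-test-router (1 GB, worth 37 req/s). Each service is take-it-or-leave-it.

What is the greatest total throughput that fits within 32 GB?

Filling by ratio: auth-service + geo-lookup + feature-flag-service + session-store + ab-test-router for 2411, with 1 GB left unused.
Dropping auth-service and feature-flag-service and ab-test-router frees 12 GB; slotting in notification-fanout (13 GB) lifts the total to 2477 at 32 GB.

2477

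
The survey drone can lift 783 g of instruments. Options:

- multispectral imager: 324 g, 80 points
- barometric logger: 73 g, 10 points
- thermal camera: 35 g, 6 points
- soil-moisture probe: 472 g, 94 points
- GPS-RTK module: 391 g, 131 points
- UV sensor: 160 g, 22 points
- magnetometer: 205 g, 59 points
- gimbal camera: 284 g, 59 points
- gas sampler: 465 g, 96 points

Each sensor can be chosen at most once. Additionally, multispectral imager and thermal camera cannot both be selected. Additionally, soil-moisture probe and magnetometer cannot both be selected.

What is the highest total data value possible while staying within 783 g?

212

Greedy by ratio would take barometric logger + thermal camera + GPS-RTK module + magnetometer: 704 g used, total 206.
Dropping barometric logger and thermal camera frees 108 g; slotting in UV sensor (160 g) lifts the total to 212 at 756 g.
The spare 27 g is too small for any remaining sensor, and no feasible exchange beats 212.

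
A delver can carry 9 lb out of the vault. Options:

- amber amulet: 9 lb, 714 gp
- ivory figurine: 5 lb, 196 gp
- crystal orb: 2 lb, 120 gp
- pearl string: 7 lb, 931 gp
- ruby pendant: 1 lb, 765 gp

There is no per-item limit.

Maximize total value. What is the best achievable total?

The ratio ordering already packs tightly: 9×ruby pendant, 9 lb, 6885.
Every other selection either busts 9 lb or fails to beat 6885.

6885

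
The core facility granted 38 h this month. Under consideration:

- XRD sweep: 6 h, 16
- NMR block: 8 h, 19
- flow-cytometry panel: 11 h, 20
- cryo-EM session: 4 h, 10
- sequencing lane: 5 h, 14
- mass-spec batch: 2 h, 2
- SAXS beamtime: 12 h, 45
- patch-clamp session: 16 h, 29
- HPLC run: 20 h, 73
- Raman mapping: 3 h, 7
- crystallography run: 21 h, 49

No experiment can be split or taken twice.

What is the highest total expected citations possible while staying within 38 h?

134

By expected citations per h: SAXS beamtime 3.75, HPLC run 3.65, sequencing lane 2.80, XRD sweep 2.67 lead.
The ratio heuristic lands on sequencing lane + SAXS beamtime + HPLC run (132) but leaves 1 h idle.
The 5 h tied up in sequencing lane is better spent on XRD sweep — total rises to 134 (38 h).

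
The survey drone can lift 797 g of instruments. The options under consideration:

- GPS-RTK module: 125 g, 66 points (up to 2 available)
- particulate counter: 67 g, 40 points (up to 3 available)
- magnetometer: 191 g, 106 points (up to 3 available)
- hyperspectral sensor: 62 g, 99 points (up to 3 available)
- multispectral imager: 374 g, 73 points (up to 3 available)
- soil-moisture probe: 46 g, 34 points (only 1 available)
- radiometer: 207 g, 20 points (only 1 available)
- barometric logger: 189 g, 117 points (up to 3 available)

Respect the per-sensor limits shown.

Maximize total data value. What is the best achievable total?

651

Density check — hyperspectral sensor 1.60, soil-moisture probe 0.74, barometric logger 0.62, particulate counter 0.60 are the best per g.
Filling by ratio: 2×particulate counter + 3×hyperspectral sensor + soil-moisture probe + 2×barometric logger for 645, with 53 g left unused.
Dropping soil-moisture probe frees 46 g; slotting in particulate counter (67 g) lifts the total to 651 at 765 g.
Every other selection either busts 797 g or exceeds an availability limit or fails to beat 651.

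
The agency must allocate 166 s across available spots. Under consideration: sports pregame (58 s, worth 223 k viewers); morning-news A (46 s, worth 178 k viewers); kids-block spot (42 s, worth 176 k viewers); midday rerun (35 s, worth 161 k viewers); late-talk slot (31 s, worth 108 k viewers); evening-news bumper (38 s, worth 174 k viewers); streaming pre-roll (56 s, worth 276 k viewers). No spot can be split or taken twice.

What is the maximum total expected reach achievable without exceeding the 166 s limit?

721

Density check — streaming pre-roll 4.93, midday rerun 4.60, evening-news bumper 4.58, kids-block spot 4.19 are the best per s.
Filling by ratio: midday rerun + late-talk slot + evening-news bumper + streaming pre-roll for 719, with 6 s left unused.
The 38 s tied up in evening-news bumper is better spent on kids-block spot — total rises to 721 (164 s).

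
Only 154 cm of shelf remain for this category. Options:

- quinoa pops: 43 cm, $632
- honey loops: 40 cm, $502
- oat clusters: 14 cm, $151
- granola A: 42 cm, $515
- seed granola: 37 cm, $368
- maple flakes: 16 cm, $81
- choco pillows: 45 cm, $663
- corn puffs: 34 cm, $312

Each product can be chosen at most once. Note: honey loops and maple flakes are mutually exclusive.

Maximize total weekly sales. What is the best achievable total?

1961

Ranking by ratio (weekly sales/cm): choco pillows 14.73, quinoa pops 14.70, honey loops 12.55.
A density-first pass picks quinoa pops + honey loops + oat clusters + choco pillows — 1948 at 142 cm.
Replace honey loops with granola A: the trade gains 13 net, giving 1961 at 144 cm.
Next best is quinoa pops + honey loops + oat clusters + choco pillows at 1948 (142 cm) — short by 13.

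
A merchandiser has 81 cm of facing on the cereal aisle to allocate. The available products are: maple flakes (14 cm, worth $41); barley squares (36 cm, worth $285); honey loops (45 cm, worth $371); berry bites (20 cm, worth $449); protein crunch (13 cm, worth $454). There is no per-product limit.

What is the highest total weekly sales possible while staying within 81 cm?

2724

6×protein crunch uses 78 of the 81 cm and totals 2724.
No other feasible combination exceeds 2724.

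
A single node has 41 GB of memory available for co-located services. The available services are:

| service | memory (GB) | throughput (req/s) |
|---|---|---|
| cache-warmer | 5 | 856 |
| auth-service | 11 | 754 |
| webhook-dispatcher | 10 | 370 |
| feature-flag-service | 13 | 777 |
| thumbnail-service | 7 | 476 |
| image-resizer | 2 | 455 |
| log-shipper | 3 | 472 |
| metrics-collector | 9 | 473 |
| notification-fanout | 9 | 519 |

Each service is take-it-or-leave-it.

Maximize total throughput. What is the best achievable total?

Taking cache-warmer + auth-service + feature-flag-service + thumbnail-service + image-resizer + log-shipper: 41 GB used, 3790 in throughput.
Runner-up cache-warmer + feature-flag-service + thumbnail-service + image-resizer + log-shipper + notification-fanout tops out at 3555.

3790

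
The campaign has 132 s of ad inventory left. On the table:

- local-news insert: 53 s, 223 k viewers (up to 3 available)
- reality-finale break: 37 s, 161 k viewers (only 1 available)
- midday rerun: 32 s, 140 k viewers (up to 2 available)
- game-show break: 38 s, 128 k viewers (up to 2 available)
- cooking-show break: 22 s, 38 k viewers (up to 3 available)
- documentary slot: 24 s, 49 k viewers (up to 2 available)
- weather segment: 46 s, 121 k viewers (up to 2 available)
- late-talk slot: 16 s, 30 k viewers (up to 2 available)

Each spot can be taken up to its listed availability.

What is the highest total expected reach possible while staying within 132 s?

524

Ranking by ratio (expected reach/s): midday rerun 4.38, reality-finale break 4.35, local-news insert 4.21, game-show break 3.37.
The ratio heuristic lands on reality-finale break + 2×midday rerun + documentary slot (490) but leaves 7 s idle.
The 56 s tied up in midday rerun and documentary slot is better spent on local-news insert — total rises to 524 (122 s).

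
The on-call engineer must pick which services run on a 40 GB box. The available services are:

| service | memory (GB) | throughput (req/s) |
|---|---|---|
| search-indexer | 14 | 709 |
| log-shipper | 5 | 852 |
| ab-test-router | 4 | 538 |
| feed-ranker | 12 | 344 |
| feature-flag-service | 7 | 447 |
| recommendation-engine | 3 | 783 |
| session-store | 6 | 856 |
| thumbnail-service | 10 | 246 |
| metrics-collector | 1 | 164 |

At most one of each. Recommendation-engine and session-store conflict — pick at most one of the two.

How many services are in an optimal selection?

6

The maximum throughput within 40 GB is 3566.
For example search-indexer + log-shipper + ab-test-router + feature-flag-service + session-store + metrics-collector achieves it, using 37 GB.
Every optimal selection uses 6 services.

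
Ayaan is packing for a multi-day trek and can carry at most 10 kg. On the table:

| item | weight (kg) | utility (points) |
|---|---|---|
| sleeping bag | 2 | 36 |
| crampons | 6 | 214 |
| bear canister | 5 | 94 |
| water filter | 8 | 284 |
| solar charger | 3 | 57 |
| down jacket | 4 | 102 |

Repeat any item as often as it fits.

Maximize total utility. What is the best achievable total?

320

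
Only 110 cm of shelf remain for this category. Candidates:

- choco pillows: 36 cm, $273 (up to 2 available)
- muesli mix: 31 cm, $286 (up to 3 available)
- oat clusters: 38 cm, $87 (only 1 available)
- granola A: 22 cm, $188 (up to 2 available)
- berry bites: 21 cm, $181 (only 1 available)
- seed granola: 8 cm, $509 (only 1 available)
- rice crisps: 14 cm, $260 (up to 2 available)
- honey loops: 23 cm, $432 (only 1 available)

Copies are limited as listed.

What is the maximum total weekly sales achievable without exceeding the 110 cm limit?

A density-first pass picks muesli mix + seed granola + 2×rice crisps + honey loops — 1747 at 90 cm.
Replace muesli mix with 2×granola A: the trade gains 90 net, giving 1837 at 103 cm.

1837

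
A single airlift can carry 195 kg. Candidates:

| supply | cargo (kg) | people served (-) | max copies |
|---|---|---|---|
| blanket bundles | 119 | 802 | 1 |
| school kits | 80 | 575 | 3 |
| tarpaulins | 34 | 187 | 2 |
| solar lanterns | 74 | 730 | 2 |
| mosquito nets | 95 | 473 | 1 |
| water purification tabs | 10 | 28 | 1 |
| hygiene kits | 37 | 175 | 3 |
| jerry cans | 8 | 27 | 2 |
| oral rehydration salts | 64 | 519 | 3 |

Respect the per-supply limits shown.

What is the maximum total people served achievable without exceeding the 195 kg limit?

By people served per kg: solar lanterns 9.86, oral rehydration salts 8.11, school kits 7.19, blanket bundles 6.74 lead.
A density-first pass picks tarpaulins + 2×solar lanterns + jerry cans — 1674 at 190 kg.
Replace jerry cans with water purification tabs: the trade gains 1 net, giving 1675 at 192 kg.
That's the maximum — no swap from here does better than 1675.

1675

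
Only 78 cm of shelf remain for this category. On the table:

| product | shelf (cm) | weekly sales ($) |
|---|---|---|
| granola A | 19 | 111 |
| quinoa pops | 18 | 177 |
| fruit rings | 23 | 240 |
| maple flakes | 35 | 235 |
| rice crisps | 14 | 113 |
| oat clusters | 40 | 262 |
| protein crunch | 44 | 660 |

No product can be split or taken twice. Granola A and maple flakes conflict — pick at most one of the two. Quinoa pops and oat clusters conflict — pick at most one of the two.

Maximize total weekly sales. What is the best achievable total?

Taking the top-ratio products first gives fruit rings + protein crunch for 900 (67 cm).
The 23 cm tied up in fruit rings is better spent on quinoa pops + rice crisps — total rises to 950 (76 cm).

950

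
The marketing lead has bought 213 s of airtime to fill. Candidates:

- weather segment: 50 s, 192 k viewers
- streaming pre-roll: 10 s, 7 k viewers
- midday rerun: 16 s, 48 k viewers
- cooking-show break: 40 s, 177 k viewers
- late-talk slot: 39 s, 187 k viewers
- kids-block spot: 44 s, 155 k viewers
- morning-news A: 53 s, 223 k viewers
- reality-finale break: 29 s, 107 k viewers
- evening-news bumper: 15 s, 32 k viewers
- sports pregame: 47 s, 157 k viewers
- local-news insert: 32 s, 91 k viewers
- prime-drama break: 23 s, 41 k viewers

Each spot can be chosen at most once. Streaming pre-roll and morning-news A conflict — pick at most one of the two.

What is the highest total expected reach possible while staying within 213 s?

886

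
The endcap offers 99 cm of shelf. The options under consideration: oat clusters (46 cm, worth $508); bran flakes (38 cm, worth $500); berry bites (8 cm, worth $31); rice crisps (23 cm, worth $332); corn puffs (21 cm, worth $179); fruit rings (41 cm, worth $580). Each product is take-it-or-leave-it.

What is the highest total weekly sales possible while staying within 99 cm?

1122

Density check — rice crisps 14.43, fruit rings 14.15, bran flakes 13.16, oat clusters 11.04 are the best per cm.
Taking berry bites + rice crisps + corn puffs + fruit rings: 93 cm used, 1122 in weekly sales.
An exhaustive check of the 64 subsets confirms 1122.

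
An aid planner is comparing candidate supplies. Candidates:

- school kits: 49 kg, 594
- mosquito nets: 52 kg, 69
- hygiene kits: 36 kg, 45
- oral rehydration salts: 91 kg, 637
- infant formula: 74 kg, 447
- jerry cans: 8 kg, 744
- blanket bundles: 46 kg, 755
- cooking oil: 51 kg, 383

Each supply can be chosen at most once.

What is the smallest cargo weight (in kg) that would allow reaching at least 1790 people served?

103

Minimise kg subject to total people served ≥ 1790.
school kits + jerry cans + blanket bundles reaches 2093 using 103 kg.
No combination under 103 kg hits 1790.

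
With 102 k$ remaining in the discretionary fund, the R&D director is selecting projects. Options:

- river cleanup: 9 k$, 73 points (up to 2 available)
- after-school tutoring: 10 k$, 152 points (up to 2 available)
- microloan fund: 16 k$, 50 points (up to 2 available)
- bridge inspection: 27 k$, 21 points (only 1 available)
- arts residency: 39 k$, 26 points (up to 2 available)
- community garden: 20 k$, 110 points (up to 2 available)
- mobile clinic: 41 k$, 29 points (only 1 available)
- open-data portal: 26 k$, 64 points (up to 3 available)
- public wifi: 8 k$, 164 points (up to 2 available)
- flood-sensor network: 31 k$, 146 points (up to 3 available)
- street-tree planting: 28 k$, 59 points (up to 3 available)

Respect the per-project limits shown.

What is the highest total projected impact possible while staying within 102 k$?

998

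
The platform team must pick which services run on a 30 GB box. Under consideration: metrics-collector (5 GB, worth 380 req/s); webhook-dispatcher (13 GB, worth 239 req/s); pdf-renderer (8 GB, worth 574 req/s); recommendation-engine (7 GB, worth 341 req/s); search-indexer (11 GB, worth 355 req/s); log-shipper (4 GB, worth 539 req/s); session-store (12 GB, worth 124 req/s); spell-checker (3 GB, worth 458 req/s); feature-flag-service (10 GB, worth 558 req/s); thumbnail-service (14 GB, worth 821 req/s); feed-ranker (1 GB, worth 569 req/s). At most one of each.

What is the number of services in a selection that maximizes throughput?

5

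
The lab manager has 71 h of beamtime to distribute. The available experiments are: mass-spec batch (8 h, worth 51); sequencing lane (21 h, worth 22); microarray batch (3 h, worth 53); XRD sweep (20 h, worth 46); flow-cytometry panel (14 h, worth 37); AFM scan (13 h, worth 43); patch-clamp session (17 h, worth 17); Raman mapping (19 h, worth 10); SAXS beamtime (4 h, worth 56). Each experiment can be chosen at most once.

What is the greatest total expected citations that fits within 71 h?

Taking mass-spec batch + microarray batch + XRD sweep + flow-cytometry panel + AFM scan + SAXS beamtime: 62 h used, 286 in expected citations.
Runner-up mass-spec batch + sequencing lane + microarray batch + XRD sweep + AFM scan + SAXS beamtime tops out at 271.

286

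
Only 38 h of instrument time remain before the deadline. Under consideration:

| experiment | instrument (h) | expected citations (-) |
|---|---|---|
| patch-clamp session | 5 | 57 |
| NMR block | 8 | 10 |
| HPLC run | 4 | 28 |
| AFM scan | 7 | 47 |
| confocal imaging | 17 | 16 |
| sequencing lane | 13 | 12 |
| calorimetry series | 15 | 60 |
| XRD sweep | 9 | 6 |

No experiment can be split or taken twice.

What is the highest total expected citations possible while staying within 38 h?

Density check — patch-clamp session 11.40, HPLC run 7.00, AFM scan 6.71, calorimetry series 4.00 are the best per h.
Patch-clamp session + HPLC run + AFM scan + calorimetry series uses 31 of the 38 h and totals 192.
Runner-up patch-clamp session + NMR block + AFM scan + calorimetry series tops out at 174.

192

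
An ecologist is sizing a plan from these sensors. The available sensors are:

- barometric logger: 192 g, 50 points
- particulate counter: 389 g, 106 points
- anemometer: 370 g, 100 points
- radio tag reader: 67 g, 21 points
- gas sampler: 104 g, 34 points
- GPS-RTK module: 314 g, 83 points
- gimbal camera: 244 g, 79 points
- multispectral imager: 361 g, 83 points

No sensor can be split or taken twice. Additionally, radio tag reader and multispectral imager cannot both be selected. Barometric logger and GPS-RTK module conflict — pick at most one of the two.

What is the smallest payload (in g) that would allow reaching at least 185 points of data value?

633

Minimise g subject to total data value ≥ 185.
particulate counter + gimbal camera: 185 data value at 633 g.
No combination under 633 g hits 185.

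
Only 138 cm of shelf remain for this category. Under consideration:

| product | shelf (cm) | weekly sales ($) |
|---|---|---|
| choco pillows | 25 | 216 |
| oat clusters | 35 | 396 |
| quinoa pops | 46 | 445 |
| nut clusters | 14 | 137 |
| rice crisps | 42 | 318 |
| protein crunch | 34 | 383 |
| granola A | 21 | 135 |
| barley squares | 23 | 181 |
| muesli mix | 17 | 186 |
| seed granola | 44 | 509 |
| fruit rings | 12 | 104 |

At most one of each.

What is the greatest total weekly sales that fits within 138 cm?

1504

Density check — seed granola 11.57, oat clusters 11.31, protein crunch 11.26, muesli mix 10.94 are the best per cm.
Filling by ratio: oat clusters + protein crunch + muesli mix + seed granola for 1474, with 8 cm left unused.
Replace muesli mix with choco pillows: the trade gains 30 net, giving 1504 at 138 cm.
An exhaustive check of the 2048 subsets confirms 1504.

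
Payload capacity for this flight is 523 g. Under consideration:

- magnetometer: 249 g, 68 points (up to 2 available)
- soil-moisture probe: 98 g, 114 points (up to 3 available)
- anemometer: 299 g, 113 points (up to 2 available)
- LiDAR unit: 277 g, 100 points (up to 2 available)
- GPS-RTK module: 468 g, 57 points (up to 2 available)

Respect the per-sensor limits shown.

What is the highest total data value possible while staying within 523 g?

342

Best packing: 3×soil-moisture probe — 294 g, 342 total.
No other feasible combination exceeds 342.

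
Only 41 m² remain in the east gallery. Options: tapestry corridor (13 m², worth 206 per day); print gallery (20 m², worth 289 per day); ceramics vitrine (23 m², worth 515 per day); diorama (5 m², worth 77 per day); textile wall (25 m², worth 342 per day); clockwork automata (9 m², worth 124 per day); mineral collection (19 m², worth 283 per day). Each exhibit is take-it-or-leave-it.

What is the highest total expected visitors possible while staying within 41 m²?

798

Ranking by ratio (expected visitors/m²): ceramics vitrine 22.39, tapestry corridor 15.85, diorama 15.40.
Tapestry corridor + ceramics vitrine + diorama uses 41 of the 41 m² and totals 798.
Runner-up tapestry corridor + ceramics vitrine tops out at 721.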